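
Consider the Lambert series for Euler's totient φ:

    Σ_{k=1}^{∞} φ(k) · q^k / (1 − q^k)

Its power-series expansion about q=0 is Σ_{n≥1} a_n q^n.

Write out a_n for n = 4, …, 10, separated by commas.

d|4:{4,2,1}  Σφ=2+1+1=4
n=5: 5·1 1·5  φ→[4+1]=5
[q^6] φ(6)=2,φ(3)=2,φ(2)=1,φ(1)=1 ⇒ 6
n=7: 1·7 7·1  φ→[1+6]=7
[q^8] φ(8)=4,φ(4)=2,φ(2)=1,φ(1)=1 ⇒ 8
q^9  k|9↦φ(k): 1:1 3:2 9:6  a_9=9
q^10  k|10↦φ(k): 10:4 5:4 2:1 1:1  a_10=10

4, 5, 6, 7, 8, 9, 10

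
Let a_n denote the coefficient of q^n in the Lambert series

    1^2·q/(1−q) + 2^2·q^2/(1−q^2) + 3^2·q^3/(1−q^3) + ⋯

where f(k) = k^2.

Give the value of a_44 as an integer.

d|44:{44,22,11,4,2,1}  Σf=1936+484+121+16+4+1=2562

a_44 = 2562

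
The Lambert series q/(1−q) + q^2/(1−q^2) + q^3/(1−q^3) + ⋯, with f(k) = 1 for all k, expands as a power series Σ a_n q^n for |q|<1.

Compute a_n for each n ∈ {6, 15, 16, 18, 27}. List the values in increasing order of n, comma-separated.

4, 4, 5, 6, 4

q^6  k|6↦f(k): 1:1 2:1 3:1 6:1  a_6=4
q^15  k|15↦f(k): 15:1 5:1 3:1 1:1  a_15=4
d|16:{16,8,4,2,1}  Σf=1+1+1+1+1=5
q^18  k|18↦f(k): 18:1 9:1 6:1 3:1 2:1 1:1  a_18=6
q^27  k|27↦f(k): 1:1 3:1 9:1 27:1  a_27=4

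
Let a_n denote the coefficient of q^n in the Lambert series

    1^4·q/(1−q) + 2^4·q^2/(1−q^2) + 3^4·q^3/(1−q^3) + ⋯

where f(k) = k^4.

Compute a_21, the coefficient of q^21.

a_21 = 196964

q^21  k|21↦f(k): 21:194481 7:2401 3:81 1:1  a_21=196964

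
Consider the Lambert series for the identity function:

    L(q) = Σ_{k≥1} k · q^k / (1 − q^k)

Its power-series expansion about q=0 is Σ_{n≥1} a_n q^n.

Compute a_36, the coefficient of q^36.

a_36 = 91

d|36:{36,18,12,9,6,4,3,2,1}  Σf=36+18+12+9+6+4+3+2+1=91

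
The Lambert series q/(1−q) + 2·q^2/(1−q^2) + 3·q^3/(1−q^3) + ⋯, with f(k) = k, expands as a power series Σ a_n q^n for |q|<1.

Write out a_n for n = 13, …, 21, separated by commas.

q^13  k|13↦f(k): 1:1 13:13  a_13=14
n=14: 1·14 2·7 7·2 14·1  f→[1+2+7+14]=24
d|15:{1,3,5,15}  Σf=1+3+5+15=24
d|16:{16,8,4,2,1}  Σf=16+8+4+2+1=31
q^17  k|17↦f(k): 1:1 17:17  a_17=18
n=18: 1·18 2·9 3·6 6·3 9·2 18·1  f→[1+2+3+6+9+18]=39
d|19:{19,1}  Σf=19+1=20
q^20  k|20↦f(k): 1:1 2:2 4:4 5:5 10:10 20:20  a_20=42
q^21  k|21↦f(k): 1:1 3:3 7:7 21:21  a_21=32

14, 24, 24, 31, 18, 39, 20, 42, 32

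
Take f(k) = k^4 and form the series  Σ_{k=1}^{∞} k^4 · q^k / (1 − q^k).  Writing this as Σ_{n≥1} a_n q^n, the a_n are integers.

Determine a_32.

a_32 = 1118481

d|32:{32,16,8,4,2,1}  Σf=1048576+65536+4096+256+16+1=1118481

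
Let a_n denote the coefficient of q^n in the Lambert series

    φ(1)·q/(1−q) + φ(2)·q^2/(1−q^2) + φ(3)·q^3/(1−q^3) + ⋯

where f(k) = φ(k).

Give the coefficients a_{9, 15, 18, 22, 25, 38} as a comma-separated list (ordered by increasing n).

q^9  k|9↦φ(k): 9:6 3:2 1:1  a_9=9
q^15  k|15↦φ(k): 1:1 3:2 5:4 15:8  a_15=15
q^18  k|18↦φ(k): 1:1 2:1 3:2 6:2 9:6 18:6  a_18=18
[q^22] φ(22)=10,φ(11)=10,φ(2)=1,φ(1)=1 ⇒ 22
q^25  k|25↦φ(k): 25:20 5:4 1:1  a_25=25
q^38  k|38↦φ(k): 1:1 2:1 19:18 38:18  a_38=38

9, 15, 18, 22, 25, 38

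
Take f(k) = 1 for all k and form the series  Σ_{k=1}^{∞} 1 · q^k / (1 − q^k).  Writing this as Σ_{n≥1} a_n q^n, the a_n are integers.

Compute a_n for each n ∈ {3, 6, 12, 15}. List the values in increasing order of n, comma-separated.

[q^3] f(3)=1,f(1)=1 ⇒ 2
n=6: 6·1 3·2 2·3 1·6  f→[1+1+1+1]=4
q^12  k|12↦f(k): 1:1 2:1 3:1 4:1 6:1 12:1  a_12=6
q^15  k|15↦f(k): 1:1 3:1 5:1 15:1  a_15=4

2, 4, 6, 4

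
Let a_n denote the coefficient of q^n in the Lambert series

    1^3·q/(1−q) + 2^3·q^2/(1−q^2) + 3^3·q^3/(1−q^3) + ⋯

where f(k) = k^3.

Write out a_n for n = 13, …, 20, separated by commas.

n=13: 1·13 13·1  f→[1+2197]=2198
[q^14] f(1)=1,f(2)=8,f(7)=343,f(14)=2744 ⇒ 3096
q^15  k|15↦f(k): 15:3375 5:125 3:27 1:1  a_15=3528
q^16  k|16↦f(k): 1:1 2:8 4:64 8:512 16:4096  a_16=4681
q^17  k|17↦f(k): 1:1 17:4913  a_17=4914
[q^18] f(1)=1,f(2)=8,f(3)=27,f(6)=216,f(9)=729,f(18)=5832 ⇒ 6813
d|19:{19,1}  Σf=6859+1=6860
[q^20] f(1)=1,f(2)=8,f(4)=64,f(5)=125,f(10)=1000,f(20)=8000 ⇒ 9198

2198, 3096, 3528, 4681, 4914, 6813, 6860, 9198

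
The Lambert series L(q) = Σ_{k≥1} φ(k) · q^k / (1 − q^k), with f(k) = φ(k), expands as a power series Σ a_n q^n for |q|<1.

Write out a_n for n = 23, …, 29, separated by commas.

[q^23] φ(1)=1,φ(23)=22 ⇒ 23
[q^24] φ(1)=1,φ(2)=1,φ(3)=2,φ(4)=2,φ(6)=2,φ(8)=4,φ(12)=4,φ(24)=8 ⇒ 24
d|25:{1,5,25}  Σφ=1+4+20=25
d|26:{26,13,2,1}  Σφ=12+12+1+1=26
q^27  k|27↦φ(k): 1:1 3:2 9:6 27:18  a_27=27
d|28:{28,14,7,4,2,1}  Σφ=12+6+6+2+1+1=28
n=29: 1·29 29·1  φ→[1+28]=29

23, 24, 25, 26, 27, 28, 29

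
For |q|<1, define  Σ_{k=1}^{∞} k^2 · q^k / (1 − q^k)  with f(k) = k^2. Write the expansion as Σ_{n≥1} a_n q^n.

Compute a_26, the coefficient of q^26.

a_26 = 850

q^26  k|26↦f(k): 26:676 13:169 2:4 1:1  a_26=850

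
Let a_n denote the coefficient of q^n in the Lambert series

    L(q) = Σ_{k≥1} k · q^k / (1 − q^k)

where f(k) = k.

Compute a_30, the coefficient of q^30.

[q^30] f(30)=30,f(15)=15,f(10)=10,f(6)=6,f(5)=5,f(3)=3,f(2)=2,f(1)=1 ⇒ 72

a_30 = 72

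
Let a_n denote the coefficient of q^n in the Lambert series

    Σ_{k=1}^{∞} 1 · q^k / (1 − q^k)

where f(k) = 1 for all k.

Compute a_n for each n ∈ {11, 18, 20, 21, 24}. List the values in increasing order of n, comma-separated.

[q^11] f(1)=1,f(11)=1 ⇒ 2
q^18  k|18↦f(k): 18:1 9:1 6:1 3:1 2:1 1:1  a_18=6
d|20:{1,2,4,5,10,20}  Σf=1+1+1+1+1+1=6
q^21  k|21↦f(k): 1:1 3:1 7:1 21:1  a_21=4
d|24:{1,2,3,4,6,8,12,24}  Σf=1+1+1+1+1+1+1+1=8

2, 6, 6, 4, 8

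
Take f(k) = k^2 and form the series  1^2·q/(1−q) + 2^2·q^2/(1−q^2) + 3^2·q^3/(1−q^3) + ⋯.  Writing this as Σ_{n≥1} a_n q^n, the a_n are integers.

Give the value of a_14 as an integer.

a_14 = 250

[q^14] f(14)=196,f(7)=49,f(2)=4,f(1)=1 ⇒ 250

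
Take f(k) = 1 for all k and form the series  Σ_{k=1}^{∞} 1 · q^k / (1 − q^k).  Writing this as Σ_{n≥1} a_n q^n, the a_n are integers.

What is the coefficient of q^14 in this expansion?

n=14: 14·1 7·2 2·7 1·14  f→[1+1+1+1]=4

a_14 = 4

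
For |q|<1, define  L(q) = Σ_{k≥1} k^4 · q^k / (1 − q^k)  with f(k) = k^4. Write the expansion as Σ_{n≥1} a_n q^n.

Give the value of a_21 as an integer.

n=21: 21·1 7·3 3·7 1·21  f→[194481+2401+81+1]=196964

a_21 = 196964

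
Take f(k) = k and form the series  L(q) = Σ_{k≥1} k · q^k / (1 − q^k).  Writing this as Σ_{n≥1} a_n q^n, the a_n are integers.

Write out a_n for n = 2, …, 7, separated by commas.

[q^2] f(1)=1,f(2)=2 ⇒ 3
d|3:{1,3}  Σf=1+3=4
q^4  k|4↦f(k): 1:1 2:2 4:4  a_4=7
[q^5] f(5)=5,f(1)=1 ⇒ 6
q^6  k|6↦f(k): 1:1 2:2 3:3 6:6  a_6=12
n=7: 1·7 7·1  f→[1+7]=8

3, 4, 7, 6, 12, 8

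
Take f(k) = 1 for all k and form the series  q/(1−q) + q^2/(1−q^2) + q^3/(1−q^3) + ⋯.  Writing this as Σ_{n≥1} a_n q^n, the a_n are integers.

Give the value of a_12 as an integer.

a_12 = 6

q^12  k|12↦f(k): 1:1 2:1 3:1 4:1 6:1 12:1  a_12=6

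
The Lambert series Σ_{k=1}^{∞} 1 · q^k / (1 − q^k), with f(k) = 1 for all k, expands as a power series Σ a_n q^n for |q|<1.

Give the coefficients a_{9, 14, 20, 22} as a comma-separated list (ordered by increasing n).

3, 4, 6, 4

d|9:{1,3,9}  Σf=1+1+1=3
[q^14] f(1)=1,f(2)=1,f(7)=1,f(14)=1 ⇒ 4
[q^20] f(20)=1,f(10)=1,f(5)=1,f(4)=1,f(2)=1,f(1)=1 ⇒ 6
d|22:{1,2,11,22}  Σf=1+1+1+1=4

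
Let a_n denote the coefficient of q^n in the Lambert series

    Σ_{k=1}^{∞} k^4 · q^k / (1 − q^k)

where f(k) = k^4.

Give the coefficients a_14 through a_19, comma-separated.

d|14:{14,7,2,1}  Σf=38416+2401+16+1=40834
n=15: 15·1 5·3 3·5 1·15  f→[50625+625+81+1]=51332
q^16  k|16↦f(k): 1:1 2:16 4:256 8:4096 16:65536  a_16=69905
n=17: 17·1 1·17  f→[83521+1]=83522
n=18: 1·18 2·9 3·6 6·3 9·2 18·1  f→[1+16+81+1296+6561+104976]=112931
[q^19] f(1)=1,f(19)=130321 ⇒ 130322

40834, 51332, 69905, 83522, 112931, 130322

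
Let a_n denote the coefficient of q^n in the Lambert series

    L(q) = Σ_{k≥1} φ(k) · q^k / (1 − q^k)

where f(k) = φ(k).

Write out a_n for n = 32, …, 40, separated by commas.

d|32:{32,16,8,4,2,1}  Σφ=16+8+4+2+1+1=32
q^33  k|33↦φ(k): 33:20 11:10 3:2 1:1  a_33=33
n=34: 34·1 17·2 2·17 1·34  φ→[16+16+1+1]=34
d|35:{35,7,5,1}  Σφ=24+6+4+1=35
d|36:{36,18,12,9,6,4,3,2,1}  Σφ=12+6+4+6+2+2+2+1+1=36
d|37:{1,37}  Σφ=1+36=37
q^38  k|38↦φ(k): 1:1 2:1 19:18 38:18  a_38=38
n=39: 1·39 3·13 13·3 39·1  φ→[1+2+12+24]=39
q^40  k|40↦φ(k): 40:16 20:8 10:4 8:4 5:4 4:2 2:1 1:1  a_40=40

32, 33, 34, 35, 36, 37, 38, 39, 40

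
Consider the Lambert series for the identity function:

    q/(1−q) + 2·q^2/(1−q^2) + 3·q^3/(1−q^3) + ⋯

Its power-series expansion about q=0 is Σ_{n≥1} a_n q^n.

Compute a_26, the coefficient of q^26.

d|26:{26,13,2,1}  Σf=26+13+2+1=42

a_26 = 42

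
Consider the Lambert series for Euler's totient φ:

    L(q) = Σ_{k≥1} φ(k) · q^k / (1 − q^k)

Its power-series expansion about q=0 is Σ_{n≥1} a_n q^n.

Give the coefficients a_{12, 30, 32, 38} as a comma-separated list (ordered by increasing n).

d|12:{12,6,4,3,2,1}  Σφ=4+2+2+2+1+1=12
[q^30] φ(30)=8,φ(15)=8,φ(10)=4,φ(6)=2,φ(5)=4,φ(3)=2,φ(2)=1,φ(1)=1 ⇒ 30
[q^32] φ(32)=16,φ(16)=8,φ(8)=4,φ(4)=2,φ(2)=1,φ(1)=1 ⇒ 32
q^38  k|38↦φ(k): 1:1 2:1 19:18 38:18  a_38=38

12, 30, 32, 38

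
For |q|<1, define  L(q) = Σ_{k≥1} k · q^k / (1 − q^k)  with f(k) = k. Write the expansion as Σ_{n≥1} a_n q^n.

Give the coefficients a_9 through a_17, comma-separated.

13, 18, 12, 28, 14, 24, 24, 31, 18

[q^9] f(1)=1,f(3)=3,f(9)=9 ⇒ 13
[q^10] f(10)=10,f(5)=5,f(2)=2,f(1)=1 ⇒ 18
q^11  k|11↦f(k): 11:11 1:1  a_11=12
q^12  k|12↦f(k): 1:1 2:2 3:3 4:4 6:6 12:12  a_12=28
d|13:{13,1}  Σf=13+1=14
n=14: 1·14 2·7 7·2 14·1  f→[1+2+7+14]=24
[q^15] f(1)=1,f(3)=3,f(5)=5,f(15)=15 ⇒ 24
d|16:{16,8,4,2,1}  Σf=16+8+4+2+1=31
[q^17] f(1)=1,f(17)=17 ⇒ 18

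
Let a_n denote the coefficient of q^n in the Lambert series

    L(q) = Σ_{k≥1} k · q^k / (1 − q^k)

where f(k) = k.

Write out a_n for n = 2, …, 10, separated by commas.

3, 4, 7, 6, 12, 8, 15, 13, 18

n=2: 2·1 1·2  f→[2+1]=3
[q^3] f(1)=1,f(3)=3 ⇒ 4
[q^4] f(4)=4,f(2)=2,f(1)=1 ⇒ 7
[q^5] f(5)=5,f(1)=1 ⇒ 6
n=6: 1·6 2·3 3·2 6·1  f→[1+2+3+6]=12
[q^7] f(1)=1,f(7)=7 ⇒ 8
n=8: 8·1 4·2 2·4 1·8  f→[8+4+2+1]=15
n=9: 9·1 3·3 1·9  f→[9+3+1]=13
q^10  k|10↦f(k): 1:1 2:2 5:5 10:10  a_10=18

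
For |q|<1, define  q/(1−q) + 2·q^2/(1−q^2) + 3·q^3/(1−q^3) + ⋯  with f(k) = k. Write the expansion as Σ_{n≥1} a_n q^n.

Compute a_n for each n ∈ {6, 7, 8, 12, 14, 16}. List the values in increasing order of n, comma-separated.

12, 8, 15, 28, 24, 31

n=6: 1·6 2·3 3·2 6·1  f→[1+2+3+6]=12
d|7:{1,7}  Σf=1+7=8
[q^8] f(1)=1,f(2)=2,f(4)=4,f(8)=8 ⇒ 15
[q^12] f(12)=12,f(6)=6,f(4)=4,f(3)=3,f(2)=2,f(1)=1 ⇒ 28
d|14:{1,2,7,14}  Σf=1+2+7+14=24
[q^16] f(1)=1,f(2)=2,f(4)=4,f(8)=8,f(16)=16 ⇒ 31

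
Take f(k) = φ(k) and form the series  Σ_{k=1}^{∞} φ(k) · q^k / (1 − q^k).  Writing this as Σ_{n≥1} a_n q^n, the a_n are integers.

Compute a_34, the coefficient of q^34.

q^34  k|34↦φ(k): 34:16 17:16 2:1 1:1  a_34=34

a_34 = 34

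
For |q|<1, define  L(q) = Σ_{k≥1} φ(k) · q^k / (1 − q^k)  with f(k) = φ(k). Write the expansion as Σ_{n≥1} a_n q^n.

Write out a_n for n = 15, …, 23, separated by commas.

[q^15] φ(15)=8,φ(5)=4,φ(3)=2,φ(1)=1 ⇒ 15
d|16:{16,8,4,2,1}  Σφ=8+4+2+1+1=16
n=17: 17·1 1·17  φ→[16+1]=17
q^18  k|18↦φ(k): 18:6 9:6 6:2 3:2 2:1 1:1  a_18=18
[q^19] φ(19)=18,φ(1)=1 ⇒ 19
d|20:{1,2,4,5,10,20}  Σφ=1+1+2+4+4+8=20
d|21:{1,3,7,21}  Σφ=1+2+6+12=21
[q^22] φ(1)=1,φ(2)=1,φ(11)=10,φ(22)=10 ⇒ 22
n=23: 1·23 23·1  φ→[1+22]=23

15, 16, 17, 18, 19, 20, 21, 22, 23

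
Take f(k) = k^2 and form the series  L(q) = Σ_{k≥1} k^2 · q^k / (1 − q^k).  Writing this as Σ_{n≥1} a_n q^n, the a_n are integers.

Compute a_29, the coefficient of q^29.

a_29 = 842

[q^29] f(29)=841,f(1)=1 ⇒ 842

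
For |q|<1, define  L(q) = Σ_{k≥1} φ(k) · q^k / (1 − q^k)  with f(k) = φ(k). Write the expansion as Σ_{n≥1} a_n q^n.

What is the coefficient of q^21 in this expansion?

[q^21] φ(21)=12,φ(7)=6,φ(3)=2,φ(1)=1 ⇒ 21

a_21 = 21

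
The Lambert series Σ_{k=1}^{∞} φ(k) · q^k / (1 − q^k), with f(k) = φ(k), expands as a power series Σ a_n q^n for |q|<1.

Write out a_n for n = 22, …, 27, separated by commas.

d|22:{1,2,11,22}  Σφ=1+1+10+10=22
[q^23] φ(23)=22,φ(1)=1 ⇒ 23
d|24:{24,12,8,6,4,3,2,1}  Σφ=8+4+4+2+2+2+1+1=24
[q^25] φ(25)=20,φ(5)=4,φ(1)=1 ⇒ 25
[q^26] φ(26)=12,φ(13)=12,φ(2)=1,φ(1)=1 ⇒ 26
q^27  k|27↦φ(k): 1:1 3:2 9:6 27:18  a_27=27

22, 23, 24, 25, 26, 27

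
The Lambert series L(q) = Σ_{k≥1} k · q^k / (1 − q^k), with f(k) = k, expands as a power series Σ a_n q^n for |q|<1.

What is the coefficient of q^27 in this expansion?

n=27: 1·27 3·9 9·3 27·1  f→[1+3+9+27]=40

a_27 = 40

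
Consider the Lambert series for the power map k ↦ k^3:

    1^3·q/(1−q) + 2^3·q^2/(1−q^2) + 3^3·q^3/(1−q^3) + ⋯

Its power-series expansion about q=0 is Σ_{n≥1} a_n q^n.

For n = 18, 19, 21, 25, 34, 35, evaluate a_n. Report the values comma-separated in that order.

n=18: 1·18 2·9 3·6 6·3 9·2 18·1  f→[1+8+27+216+729+5832]=6813
n=19: 19·1 1·19  f→[6859+1]=6860
d|21:{1,3,7,21}  Σf=1+27+343+9261=9632
n=25: 25·1 5·5 1·25  f→[15625+125+1]=15751
n=34: 34·1 17·2 2·17 1·34  f→[39304+4913+8+1]=44226
n=35: 35·1 7·5 5·7 1·35  f→[42875+343+125+1]=43344

6813, 6860, 9632, 15751, 44226, 43344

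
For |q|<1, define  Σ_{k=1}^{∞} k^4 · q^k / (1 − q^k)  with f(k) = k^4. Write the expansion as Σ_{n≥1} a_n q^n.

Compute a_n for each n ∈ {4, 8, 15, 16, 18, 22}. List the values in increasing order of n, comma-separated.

d|4:{1,2,4}  Σf=1+16+256=273
n=8: 8·1 4·2 2·4 1·8  f→[4096+256+16+1]=4369
d|15:{1,3,5,15}  Σf=1+81+625+50625=51332
d|16:{16,8,4,2,1}  Σf=65536+4096+256+16+1=69905
n=18: 1·18 2·9 3·6 6·3 9·2 18·1  f→[1+16+81+1296+6561+104976]=112931
n=22: 22·1 11·2 2·11 1·22  f→[234256+14641+16+1]=248914

273, 4369, 51332, 69905, 112931, 248914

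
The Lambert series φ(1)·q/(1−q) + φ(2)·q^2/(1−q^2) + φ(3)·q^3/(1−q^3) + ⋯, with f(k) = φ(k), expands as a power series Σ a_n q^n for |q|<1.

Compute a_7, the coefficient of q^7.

q^7  k|7↦φ(k): 1:1 7:6  a_7=7

a_7 = 7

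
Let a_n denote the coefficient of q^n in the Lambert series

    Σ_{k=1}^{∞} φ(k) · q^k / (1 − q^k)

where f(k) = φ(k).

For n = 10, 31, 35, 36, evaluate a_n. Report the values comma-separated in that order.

q^10  k|10↦φ(k): 10:4 5:4 2:1 1:1  a_10=10
[q^31] φ(31)=30,φ(1)=1 ⇒ 31
n=35: 35·1 7·5 5·7 1·35  φ→[24+6+4+1]=35
q^36  k|36↦φ(k): 36:12 18:6 12:4 9:6 6:2 4:2 3:2 2:1 1:1  a_36=36

10, 31, 35, 36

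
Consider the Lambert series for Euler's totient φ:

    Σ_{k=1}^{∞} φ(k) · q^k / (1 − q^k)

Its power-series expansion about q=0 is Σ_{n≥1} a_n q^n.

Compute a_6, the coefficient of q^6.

d|6:{6,3,2,1}  Σφ=2+2+1+1=6

a_6 = 6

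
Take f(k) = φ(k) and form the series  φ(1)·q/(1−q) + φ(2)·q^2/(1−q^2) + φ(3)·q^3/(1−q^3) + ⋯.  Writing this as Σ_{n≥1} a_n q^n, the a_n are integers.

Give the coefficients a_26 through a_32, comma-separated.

[q^26] φ(1)=1,φ(2)=1,φ(13)=12,φ(26)=12 ⇒ 26
d|27:{1,3,9,27}  Σφ=1+2+6+18=27
d|28:{28,14,7,4,2,1}  Σφ=12+6+6+2+1+1=28
q^29  k|29↦φ(k): 1:1 29:28  a_29=29
[q^30] φ(30)=8,φ(15)=8,φ(10)=4,φ(6)=2,φ(5)=4,φ(3)=2,φ(2)=1,φ(1)=1 ⇒ 30
q^31  k|31↦φ(k): 1:1 31:30  a_31=31
n=32: 1·32 2·16 4·8 8·4 16·2 32·1  φ→[1+1+2+4+8+16]=32

26, 27, 28, 29, 30, 31, 32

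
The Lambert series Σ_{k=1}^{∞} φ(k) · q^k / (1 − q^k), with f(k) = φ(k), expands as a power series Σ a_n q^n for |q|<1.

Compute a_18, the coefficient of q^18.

[q^18] φ(18)=6,φ(9)=6,φ(6)=2,φ(3)=2,φ(2)=1,φ(1)=1 ⇒ 18

a_18 = 18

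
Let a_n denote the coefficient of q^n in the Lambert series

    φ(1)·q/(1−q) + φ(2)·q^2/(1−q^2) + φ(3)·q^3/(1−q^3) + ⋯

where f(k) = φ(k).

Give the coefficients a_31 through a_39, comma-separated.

q^31  k|31↦φ(k): 1:1 31:30  a_31=31
q^32  k|32↦φ(k): 32:16 16:8 8:4 4:2 2:1 1:1  a_32=32
d|33:{1,3,11,33}  Σφ=1+2+10+20=33
q^34  k|34↦φ(k): 1:1 2:1 17:16 34:16  a_34=34
q^35  k|35↦φ(k): 35:24 7:6 5:4 1:1  a_35=35
d|36:{1,2,3,4,6,9,12,18,36}  Σφ=1+1+2+2+2+6+4+6+12=36
q^37  k|37↦φ(k): 1:1 37:36  a_37=37
d|38:{1,2,19,38}  Σφ=1+1+18+18=38
d|39:{1,3,13,39}  Σφ=1+2+12+24=39

31, 32, 33, 34, 35, 36, 37, 38, 39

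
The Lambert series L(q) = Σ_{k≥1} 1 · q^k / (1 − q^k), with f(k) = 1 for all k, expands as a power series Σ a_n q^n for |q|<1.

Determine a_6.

[q^6] f(6)=1,f(3)=1,f(2)=1,f(1)=1 ⇒ 4

a_6 = 4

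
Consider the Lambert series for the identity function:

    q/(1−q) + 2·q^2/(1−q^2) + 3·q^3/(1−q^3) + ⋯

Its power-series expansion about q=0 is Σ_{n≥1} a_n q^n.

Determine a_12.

a_12 = 28

d|12:{12,6,4,3,2,1}  Σf=12+6+4+3+2+1=28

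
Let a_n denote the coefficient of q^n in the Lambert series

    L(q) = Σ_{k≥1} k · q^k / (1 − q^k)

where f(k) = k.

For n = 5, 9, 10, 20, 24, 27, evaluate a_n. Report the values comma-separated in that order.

6, 13, 18, 42, 60, 40

n=5: 1·5 5·1  f→[1+5]=6
n=9: 9·1 3·3 1·9  f→[9+3+1]=13
n=10: 10·1 5·2 2·5 1·10  f→[10+5+2+1]=18
n=20: 20·1 10·2 5·4 4·5 2·10 1·20  f→[20+10+5+4+2+1]=42
n=24: 24·1 12·2 8·3 6·4 4·6 3·8 2·12 1·24  f→[24+12+8+6+4+3+2+1]=60
q^27  k|27↦f(k): 1:1 3:3 9:9 27:27  a_27=40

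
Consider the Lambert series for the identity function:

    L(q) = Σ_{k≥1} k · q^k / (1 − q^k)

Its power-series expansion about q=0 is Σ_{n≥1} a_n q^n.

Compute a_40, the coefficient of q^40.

n=40: 1·40 2·20 4·10 5·8 8·5 10·4 20·2 40·1  f→[1+2+4+5+8+10+20+40]=90

a_40 = 90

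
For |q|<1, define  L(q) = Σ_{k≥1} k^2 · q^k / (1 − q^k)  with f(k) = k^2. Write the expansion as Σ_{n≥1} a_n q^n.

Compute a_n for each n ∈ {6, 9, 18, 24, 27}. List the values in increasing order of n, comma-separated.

50, 91, 455, 850, 820

d|6:{1,2,3,6}  Σf=1+4+9+36=50
[q^9] f(1)=1,f(3)=9,f(9)=81 ⇒ 91
[q^18] f(18)=324,f(9)=81,f(6)=36,f(3)=9,f(2)=4,f(1)=1 ⇒ 455
d|24:{1,2,3,4,6,8,12,24}  Σf=1+4+9+16+36+64+144+576=850
n=27: 1·27 3·9 9·3 27·1  f→[1+9+81+729]=820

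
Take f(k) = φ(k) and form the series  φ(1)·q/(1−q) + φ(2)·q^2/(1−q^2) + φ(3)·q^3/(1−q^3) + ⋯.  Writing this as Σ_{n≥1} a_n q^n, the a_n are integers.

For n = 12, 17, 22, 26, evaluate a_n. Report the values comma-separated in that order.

[q^12] φ(1)=1,φ(2)=1,φ(3)=2,φ(4)=2,φ(6)=2,φ(12)=4 ⇒ 12
d|17:{17,1}  Σφ=16+1=17
[q^22] φ(1)=1,φ(2)=1,φ(11)=10,φ(22)=10 ⇒ 22
[q^26] φ(1)=1,φ(2)=1,φ(13)=12,φ(26)=12 ⇒ 26

12, 17, 22, 26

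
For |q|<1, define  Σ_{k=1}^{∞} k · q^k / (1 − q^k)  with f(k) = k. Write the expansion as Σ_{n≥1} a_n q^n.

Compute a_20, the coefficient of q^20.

n=20: 20·1 10·2 5·4 4·5 2·10 1·20  f→[20+10+5+4+2+1]=42

a_20 = 42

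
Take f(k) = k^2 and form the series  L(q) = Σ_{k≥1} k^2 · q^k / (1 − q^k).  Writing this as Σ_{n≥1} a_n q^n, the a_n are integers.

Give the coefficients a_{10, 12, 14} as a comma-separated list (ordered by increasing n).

q^10  k|10↦f(k): 10:100 5:25 2:4 1:1  a_10=130
q^12  k|12↦f(k): 12:144 6:36 4:16 3:9 2:4 1:1  a_12=210
q^14  k|14↦f(k): 1:1 2:4 7:49 14:196  a_14=250

130, 210, 250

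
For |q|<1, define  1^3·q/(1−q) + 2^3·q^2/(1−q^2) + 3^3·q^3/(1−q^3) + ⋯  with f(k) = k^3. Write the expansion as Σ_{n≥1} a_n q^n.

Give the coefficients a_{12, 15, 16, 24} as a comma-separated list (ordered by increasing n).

d|12:{1,2,3,4,6,12}  Σf=1+8+27+64+216+1728=2044
q^15  k|15↦f(k): 1:1 3:27 5:125 15:3375  a_15=3528
[q^16] f(1)=1,f(2)=8,f(4)=64,f(8)=512,f(16)=4096 ⇒ 4681
n=24: 1·24 2·12 3·8 4·6 6·4 8·3 12·2 24·1  f→[1+8+27+64+216+512+1728+13824]=16380

2044, 3528, 4681, 16380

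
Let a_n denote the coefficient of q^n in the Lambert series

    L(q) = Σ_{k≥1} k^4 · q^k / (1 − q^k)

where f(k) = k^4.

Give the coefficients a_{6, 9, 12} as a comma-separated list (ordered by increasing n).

1394, 6643, 22386

[q^6] f(1)=1,f(2)=16,f(3)=81,f(6)=1296 ⇒ 1394
d|9:{9,3,1}  Σf=6561+81+1=6643
d|12:{1,2,3,4,6,12}  Σf=1+16+81+256+1296+20736=22386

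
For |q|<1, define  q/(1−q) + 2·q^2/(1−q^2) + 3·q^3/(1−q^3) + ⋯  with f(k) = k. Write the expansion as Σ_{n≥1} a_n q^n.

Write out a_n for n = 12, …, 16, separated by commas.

q^12  k|12↦f(k): 1:1 2:2 3:3 4:4 6:6 12:12  a_12=28
n=13: 13·1 1·13  f→[13+1]=14
[q^14] f(1)=1,f(2)=2,f(7)=7,f(14)=14 ⇒ 24
[q^15] f(15)=15,f(5)=5,f(3)=3,f(1)=1 ⇒ 24
[q^16] f(16)=16,f(8)=8,f(4)=4,f(2)=2,f(1)=1 ⇒ 31

28, 14, 24, 24, 31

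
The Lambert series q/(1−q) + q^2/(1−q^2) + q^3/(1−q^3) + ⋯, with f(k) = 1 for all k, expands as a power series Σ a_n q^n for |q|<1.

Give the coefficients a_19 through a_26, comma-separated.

2, 6, 4, 4, 2, 8, 3, 4

n=19: 19·1 1·19  f→[1+1]=2
n=20: 20·1 10·2 5·4 4·5 2·10 1·20  f→[1+1+1+1+1+1]=6
q^21  k|21↦f(k): 21:1 7:1 3:1 1:1  a_21=4
[q^22] f(1)=1,f(2)=1,f(11)=1,f(22)=1 ⇒ 4
n=23: 1·23 23·1  f→[1+1]=2
d|24:{24,12,8,6,4,3,2,1}  Σf=1+1+1+1+1+1+1+1=8
d|25:{25,5,1}  Σf=1+1+1=3
d|26:{1,2,13,26}  Σf=1+1+1+1=4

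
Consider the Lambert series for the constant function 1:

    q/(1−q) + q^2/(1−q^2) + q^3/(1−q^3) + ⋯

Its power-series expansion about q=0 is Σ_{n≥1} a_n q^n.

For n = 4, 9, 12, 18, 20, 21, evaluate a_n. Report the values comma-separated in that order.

3, 3, 6, 6, 6, 4

[q^4] f(1)=1,f(2)=1,f(4)=1 ⇒ 3
q^9  k|9↦f(k): 9:1 3:1 1:1  a_9=3
q^12  k|12↦f(k): 12:1 6:1 4:1 3:1 2:1 1:1  a_12=6
d|18:{1,2,3,6,9,18}  Σf=1+1+1+1+1+1=6
d|20:{1,2,4,5,10,20}  Σf=1+1+1+1+1+1=6
[q^21] f(21)=1,f(7)=1,f(3)=1,f(1)=1 ⇒ 4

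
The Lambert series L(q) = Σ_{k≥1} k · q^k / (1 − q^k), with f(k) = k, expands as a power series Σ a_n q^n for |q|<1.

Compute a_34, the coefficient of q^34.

n=34: 34·1 17·2 2·17 1·34  f→[34+17+2+1]=54

a_34 = 54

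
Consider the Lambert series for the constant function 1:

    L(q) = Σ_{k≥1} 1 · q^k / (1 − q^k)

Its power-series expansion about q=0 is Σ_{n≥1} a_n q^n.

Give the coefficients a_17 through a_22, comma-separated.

2, 6, 2, 6, 4, 4

[q^17] f(1)=1,f(17)=1 ⇒ 2
[q^18] f(18)=1,f(9)=1,f(6)=1,f(3)=1,f(2)=1,f(1)=1 ⇒ 6
q^19  k|19↦f(k): 19:1 1:1  a_19=2
q^20  k|20↦f(k): 20:1 10:1 5:1 4:1 2:1 1:1  a_20=6
[q^21] f(1)=1,f(3)=1,f(7)=1,f(21)=1 ⇒ 4
d|22:{22,11,2,1}  Σf=1+1+1+1=4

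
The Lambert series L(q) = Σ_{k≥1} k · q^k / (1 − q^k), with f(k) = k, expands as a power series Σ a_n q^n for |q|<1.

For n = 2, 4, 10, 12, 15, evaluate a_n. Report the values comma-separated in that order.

d|2:{2,1}  Σf=2+1=3
q^4  k|4↦f(k): 4:4 2:2 1:1  a_4=7
n=10: 10·1 5·2 2·5 1·10  f→[10+5+2+1]=18
q^12  k|12↦f(k): 12:12 6:6 4:4 3:3 2:2 1:1  a_12=28
n=15: 15·1 5·3 3·5 1·15  f→[15+5+3+1]=24

3, 7, 18, 28, 24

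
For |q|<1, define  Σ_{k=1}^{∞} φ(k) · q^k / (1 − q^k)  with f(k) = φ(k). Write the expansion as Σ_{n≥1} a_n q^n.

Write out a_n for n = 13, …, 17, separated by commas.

d|13:{1,13}  Σφ=1+12=13
d|14:{14,7,2,1}  Σφ=6+6+1+1=14
d|15:{1,3,5,15}  Σφ=1+2+4+8=15
n=16: 1·16 2·8 4·4 8·2 16·1  φ→[1+1+2+4+8]=16
n=17: 1·17 17·1  φ→[1+16]=17

13, 14, 15, 16, 17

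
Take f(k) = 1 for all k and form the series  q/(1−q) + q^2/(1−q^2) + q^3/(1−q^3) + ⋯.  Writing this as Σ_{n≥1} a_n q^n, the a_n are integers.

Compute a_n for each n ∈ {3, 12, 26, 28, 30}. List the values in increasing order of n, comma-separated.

n=3: 1·3 3·1  f→[1+1]=2
d|12:{1,2,3,4,6,12}  Σf=1+1+1+1+1+1=6
[q^26] f(1)=1,f(2)=1,f(13)=1,f(26)=1 ⇒ 4
[q^28] f(1)=1,f(2)=1,f(4)=1,f(7)=1,f(14)=1,f(28)=1 ⇒ 6
d|30:{1,2,3,5,6,10,15,30}  Σf=1+1+1+1+1+1+1+1=8

2, 6, 4, 6, 8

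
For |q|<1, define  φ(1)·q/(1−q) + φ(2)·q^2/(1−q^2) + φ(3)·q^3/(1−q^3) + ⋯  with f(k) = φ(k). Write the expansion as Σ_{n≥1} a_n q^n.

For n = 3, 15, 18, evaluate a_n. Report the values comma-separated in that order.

q^3  k|3↦φ(k): 1:1 3:2  a_3=3
[q^15] φ(1)=1,φ(3)=2,φ(5)=4,φ(15)=8 ⇒ 15
n=18: 1·18 2·9 3·6 6·3 9·2 18·1  φ→[1+1+2+2+6+6]=18

3, 15, 18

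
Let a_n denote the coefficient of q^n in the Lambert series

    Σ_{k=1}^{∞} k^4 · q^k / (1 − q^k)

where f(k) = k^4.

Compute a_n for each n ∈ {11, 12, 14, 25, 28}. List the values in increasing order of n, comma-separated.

[q^11] f(1)=1,f(11)=14641 ⇒ 14642
q^12  k|12↦f(k): 12:20736 6:1296 4:256 3:81 2:16 1:1  a_12=22386
q^14  k|14↦f(k): 1:1 2:16 7:2401 14:38416  a_14=40834
d|25:{25,5,1}  Σf=390625+625+1=391251
d|28:{28,14,7,4,2,1}  Σf=614656+38416+2401+256+16+1=655746

14642, 22386, 40834, 391251, 655746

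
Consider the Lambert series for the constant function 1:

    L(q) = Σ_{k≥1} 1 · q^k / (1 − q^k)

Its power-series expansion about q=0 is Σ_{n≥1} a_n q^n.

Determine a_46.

q^46  k|46↦f(k): 46:1 23:1 2:1 1:1  a_46=4

a_46 = 4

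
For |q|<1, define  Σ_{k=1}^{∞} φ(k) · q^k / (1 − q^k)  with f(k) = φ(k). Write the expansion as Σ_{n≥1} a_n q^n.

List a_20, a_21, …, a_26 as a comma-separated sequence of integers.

q^20  k|20↦φ(k): 1:1 2:1 4:2 5:4 10:4 20:8  a_20=20
d|21:{21,7,3,1}  Σφ=12+6+2+1=21
[q^22] φ(1)=1,φ(2)=1,φ(11)=10,φ(22)=10 ⇒ 22
[q^23] φ(23)=22,φ(1)=1 ⇒ 23
d|24:{1,2,3,4,6,8,12,24}  Σφ=1+1+2+2+2+4+4+8=24
q^25  k|25↦φ(k): 25:20 5:4 1:1  a_25=25
n=26: 1·26 2·13 13·2 26·1  φ→[1+1+12+12]=26

20, 21, 22, 23, 24, 25, 26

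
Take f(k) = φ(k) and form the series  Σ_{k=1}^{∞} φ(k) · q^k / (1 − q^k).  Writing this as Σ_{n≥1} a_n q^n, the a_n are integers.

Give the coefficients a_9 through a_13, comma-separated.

q^9  k|9↦φ(k): 9:6 3:2 1:1  a_9=9
[q^10] φ(1)=1,φ(2)=1,φ(5)=4,φ(10)=4 ⇒ 10
q^11  k|11↦φ(k): 11:10 1:1  a_11=11
q^12  k|12↦φ(k): 12:4 6:2 4:2 3:2 2:1 1:1  a_12=12
d|13:{1,13}  Σφ=1+12=13

9, 10, 11, 12, 13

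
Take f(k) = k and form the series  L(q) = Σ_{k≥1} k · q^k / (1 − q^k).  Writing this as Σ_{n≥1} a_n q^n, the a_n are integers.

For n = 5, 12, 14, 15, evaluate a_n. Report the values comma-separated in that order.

q^5  k|5↦f(k): 1:1 5:5  a_5=6
n=12: 1·12 2·6 3·4 4·3 6·2 12·1  f→[1+2+3+4+6+12]=28
[q^14] f(14)=14,f(7)=7,f(2)=2,f(1)=1 ⇒ 24
[q^15] f(15)=15,f(5)=5,f(3)=3,f(1)=1 ⇒ 24

6, 28, 24, 24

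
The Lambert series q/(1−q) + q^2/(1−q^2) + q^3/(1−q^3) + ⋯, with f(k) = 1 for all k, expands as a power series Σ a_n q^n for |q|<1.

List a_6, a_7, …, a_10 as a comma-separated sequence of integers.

4, 2, 4, 3, 4

n=6: 6·1 3·2 2·3 1·6  f→[1+1+1+1]=4
n=7: 1·7 7·1  f→[1+1]=2
q^8  k|8↦f(k): 8:1 4:1 2:1 1:1  a_8=4
d|9:{1,3,9}  Σf=1+1+1=3
d|10:{10,5,2,1}  Σf=1+1+1+1=4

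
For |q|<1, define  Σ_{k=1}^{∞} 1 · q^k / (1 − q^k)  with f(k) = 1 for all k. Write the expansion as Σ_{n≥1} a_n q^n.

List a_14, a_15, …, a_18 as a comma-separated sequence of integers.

4, 4, 5, 2, 6

n=14: 1·14 2·7 7·2 14·1  f→[1+1+1+1]=4
q^15  k|15↦f(k): 15:1 5:1 3:1 1:1  a_15=4
q^16  k|16↦f(k): 1:1 2:1 4:1 8:1 16:1  a_16=5
n=17: 17·1 1·17  f→[1+1]=2
[q^18] f(18)=1,f(9)=1,f(6)=1,f(3)=1,f(2)=1,f(1)=1 ⇒ 6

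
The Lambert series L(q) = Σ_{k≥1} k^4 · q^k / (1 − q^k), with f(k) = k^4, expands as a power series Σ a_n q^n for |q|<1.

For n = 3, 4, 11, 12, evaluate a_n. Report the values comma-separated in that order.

n=3: 3·1 1·3  f→[81+1]=82
[q^4] f(4)=256,f(2)=16,f(1)=1 ⇒ 273
d|11:{11,1}  Σf=14641+1=14642
[q^12] f(1)=1,f(2)=16,f(3)=81,f(4)=256,f(6)=1296,f(12)=20736 ⇒ 22386

82, 273, 14642, 22386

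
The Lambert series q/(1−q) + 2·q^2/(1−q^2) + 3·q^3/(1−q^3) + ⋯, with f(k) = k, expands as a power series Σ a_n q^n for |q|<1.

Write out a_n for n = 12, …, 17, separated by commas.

q^12  k|12↦f(k): 1:1 2:2 3:3 4:4 6:6 12:12  a_12=28
d|13:{13,1}  Σf=13+1=14
q^14  k|14↦f(k): 1:1 2:2 7:7 14:14  a_14=24
q^15  k|15↦f(k): 15:15 5:5 3:3 1:1  a_15=24
n=16: 16·1 8·2 4·4 2·8 1·16  f→[16+8+4+2+1]=31
n=17: 17·1 1·17  f→[17+1]=18

28, 14, 24, 24, 31, 18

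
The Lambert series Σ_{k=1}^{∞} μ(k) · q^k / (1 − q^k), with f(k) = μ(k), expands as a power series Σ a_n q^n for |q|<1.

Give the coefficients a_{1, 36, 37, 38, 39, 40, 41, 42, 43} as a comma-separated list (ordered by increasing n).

1, 0, 0, 0, 0, 0, 0, 0, 0

[q^1] μ(1)=1 ⇒ 1
d|36:{36,18,12,9,6,4,3,2,1}  Σμ=0+0+0+0+1+0+(-1)+(-1)+1=0
n=37: 1·37 37·1  μ→[1+(-1)]=0
n=38: 38·1 19·2 2·19 1·38  μ→[1+(-1)+(-1)+1]=0
[q^39] μ(39)=1,μ(13)=-1,μ(3)=-1,μ(1)=1 ⇒ 0
[q^40] μ(1)=1,μ(2)=-1,μ(4)=0,μ(5)=-1,μ(8)=0,μ(10)=1,μ(20)=0,μ(40)=0 ⇒ 0
[q^41] μ(1)=1,μ(41)=-1 ⇒ 0
q^42  k|42↦μ(k): 1:1 2:-1 3:-1 6:1 7:-1 14:1 21:1 42:-1  a_42=0
n=43: 43·1 1·43  μ→[(-1)+1]=0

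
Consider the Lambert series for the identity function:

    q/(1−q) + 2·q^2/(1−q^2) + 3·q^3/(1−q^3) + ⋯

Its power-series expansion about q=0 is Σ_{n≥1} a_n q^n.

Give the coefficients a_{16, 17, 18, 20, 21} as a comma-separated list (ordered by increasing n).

31, 18, 39, 42, 32

q^16  k|16↦f(k): 1:1 2:2 4:4 8:8 16:16  a_16=31
n=17: 17·1 1·17  f→[17+1]=18
[q^18] f(1)=1,f(2)=2,f(3)=3,f(6)=6,f(9)=9,f(18)=18 ⇒ 39
q^20  k|20↦f(k): 1:1 2:2 4:4 5:5 10:10 20:20  a_20=42
d|21:{1,3,7,21}  Σf=1+3+7+21=32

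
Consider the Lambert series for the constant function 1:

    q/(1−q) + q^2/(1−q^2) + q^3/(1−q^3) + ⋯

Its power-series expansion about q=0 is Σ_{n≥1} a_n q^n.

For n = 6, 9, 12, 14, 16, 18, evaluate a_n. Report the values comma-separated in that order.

d|6:{6,3,2,1}  Σf=1+1+1+1=4
[q^9] f(9)=1,f(3)=1,f(1)=1 ⇒ 3
d|12:{12,6,4,3,2,1}  Σf=1+1+1+1+1+1=6
n=14: 14·1 7·2 2·7 1·14  f→[1+1+1+1]=4
[q^16] f(16)=1,f(8)=1,f(4)=1,f(2)=1,f(1)=1 ⇒ 5
[q^18] f(18)=1,f(9)=1,f(6)=1,f(3)=1,f(2)=1,f(1)=1 ⇒ 6

4, 3, 6, 4, 5, 6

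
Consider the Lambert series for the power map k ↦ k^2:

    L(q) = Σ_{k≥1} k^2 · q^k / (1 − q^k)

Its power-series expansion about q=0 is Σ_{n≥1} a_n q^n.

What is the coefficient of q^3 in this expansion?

n=3: 1·3 3·1  f→[1+9]=10

a_3 = 10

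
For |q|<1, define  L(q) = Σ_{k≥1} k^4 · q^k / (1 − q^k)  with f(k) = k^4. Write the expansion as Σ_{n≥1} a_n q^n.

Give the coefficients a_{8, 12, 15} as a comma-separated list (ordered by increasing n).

4369, 22386, 51332

d|8:{1,2,4,8}  Σf=1+16+256+4096=4369
q^12  k|12↦f(k): 1:1 2:16 3:81 4:256 6:1296 12:20736  a_12=22386
d|15:{15,5,3,1}  Σf=50625+625+81+1=51332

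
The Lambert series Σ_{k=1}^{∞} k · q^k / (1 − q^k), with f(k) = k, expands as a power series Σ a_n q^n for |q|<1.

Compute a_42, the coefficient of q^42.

[q^42] f(1)=1,f(2)=2,f(3)=3,f(6)=6,f(7)=7,f(14)=14,f(21)=21,f(42)=42 ⇒ 96

a_42 = 96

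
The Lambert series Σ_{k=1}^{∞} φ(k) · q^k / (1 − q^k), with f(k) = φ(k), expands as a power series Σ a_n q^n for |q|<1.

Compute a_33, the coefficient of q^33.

q^33  k|33↦φ(k): 33:20 11:10 3:2 1:1  a_33=33

a_33 = 33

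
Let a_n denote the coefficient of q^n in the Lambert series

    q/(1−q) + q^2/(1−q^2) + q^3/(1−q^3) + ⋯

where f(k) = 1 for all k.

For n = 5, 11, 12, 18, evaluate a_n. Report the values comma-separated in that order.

[q^5] f(1)=1,f(5)=1 ⇒ 2
q^11  k|11↦f(k): 11:1 1:1  a_11=2
n=12: 12·1 6·2 4·3 3·4 2·6 1·12  f→[1+1+1+1+1+1]=6
[q^18] f(18)=1,f(9)=1,f(6)=1,f(3)=1,f(2)=1,f(1)=1 ⇒ 6

2, 2, 6, 6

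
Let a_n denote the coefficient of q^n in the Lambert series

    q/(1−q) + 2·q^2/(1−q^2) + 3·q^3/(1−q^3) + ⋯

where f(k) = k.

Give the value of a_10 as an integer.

q^10  k|10↦f(k): 1:1 2:2 5:5 10:10  a_10=18

a_10 = 18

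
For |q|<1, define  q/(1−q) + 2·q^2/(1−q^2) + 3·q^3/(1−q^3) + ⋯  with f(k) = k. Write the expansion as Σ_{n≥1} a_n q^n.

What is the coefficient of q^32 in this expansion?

a_32 = 63

n=32: 1·32 2·16 4·8 8·4 16·2 32·1  f→[1+2+4+8+16+32]=63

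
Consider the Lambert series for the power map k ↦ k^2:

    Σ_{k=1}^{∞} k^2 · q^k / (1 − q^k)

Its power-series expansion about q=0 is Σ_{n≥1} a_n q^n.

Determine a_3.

d|3:{1,3}  Σf=1+9=10

a_3 = 10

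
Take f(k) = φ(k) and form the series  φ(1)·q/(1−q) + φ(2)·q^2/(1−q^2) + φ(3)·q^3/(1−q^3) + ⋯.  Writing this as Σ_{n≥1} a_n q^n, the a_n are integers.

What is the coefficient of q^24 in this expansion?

n=24: 1·24 2·12 3·8 4·6 6·4 8·3 12·2 24·1  φ→[1+1+2+2+2+4+4+8]=24

a_24 = 24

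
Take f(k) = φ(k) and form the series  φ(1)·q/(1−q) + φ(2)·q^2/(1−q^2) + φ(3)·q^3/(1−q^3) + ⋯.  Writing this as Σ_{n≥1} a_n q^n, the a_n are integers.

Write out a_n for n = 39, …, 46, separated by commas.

[q^39] φ(1)=1,φ(3)=2,φ(13)=12,φ(39)=24 ⇒ 39
q^40  k|40↦φ(k): 40:16 20:8 10:4 8:4 5:4 4:2 2:1 1:1  a_40=40
q^41  k|41↦φ(k): 41:40 1:1  a_41=41
[q^42] φ(42)=12,φ(21)=12,φ(14)=6,φ(7)=6,φ(6)=2,φ(3)=2,φ(2)=1,φ(1)=1 ⇒ 42
n=43: 43·1 1·43  φ→[42+1]=43
q^44  k|44↦φ(k): 44:20 22:10 11:10 4:2 2:1 1:1  a_44=44
d|45:{1,3,5,9,15,45}  Σφ=1+2+4+6+8+24=45
d|46:{1,2,23,46}  Σφ=1+1+22+22=46

39, 40, 41, 42, 43, 44, 45, 46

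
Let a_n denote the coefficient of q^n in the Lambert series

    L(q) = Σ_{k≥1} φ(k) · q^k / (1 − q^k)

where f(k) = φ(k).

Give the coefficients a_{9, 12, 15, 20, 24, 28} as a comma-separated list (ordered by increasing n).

n=9: 1·9 3·3 9·1  φ→[1+2+6]=9
[q^12] φ(1)=1,φ(2)=1,φ(3)=2,φ(4)=2,φ(6)=2,φ(12)=4 ⇒ 12
n=15: 1·15 3·5 5·3 15·1  φ→[1+2+4+8]=15
n=20: 1·20 2·10 4·5 5·4 10·2 20·1  φ→[1+1+2+4+4+8]=20
q^24  k|24↦φ(k): 24:8 12:4 8:4 6:2 4:2 3:2 2:1 1:1  a_24=24
n=28: 28·1 14·2 7·4 4·7 2·14 1·28  φ→[12+6+6+2+1+1]=28

9, 12, 15, 20, 24, 28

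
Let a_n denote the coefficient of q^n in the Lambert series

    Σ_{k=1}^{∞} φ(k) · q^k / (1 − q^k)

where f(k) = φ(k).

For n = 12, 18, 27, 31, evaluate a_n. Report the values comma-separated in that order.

n=12: 12·1 6·2 4·3 3·4 2·6 1·12  φ→[4+2+2+2+1+1]=12
n=18: 1·18 2·9 3·6 6·3 9·2 18·1  φ→[1+1+2+2+6+6]=18
d|27:{27,9,3,1}  Σφ=18+6+2+1=27
d|31:{31,1}  Σφ=30+1=31

12, 18, 27, 31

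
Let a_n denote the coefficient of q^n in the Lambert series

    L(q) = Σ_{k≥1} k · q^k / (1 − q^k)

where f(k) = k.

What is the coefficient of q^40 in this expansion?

d|40:{1,2,4,5,8,10,20,40}  Σf=1+2+4+5+8+10+20+40=90

a_40 = 90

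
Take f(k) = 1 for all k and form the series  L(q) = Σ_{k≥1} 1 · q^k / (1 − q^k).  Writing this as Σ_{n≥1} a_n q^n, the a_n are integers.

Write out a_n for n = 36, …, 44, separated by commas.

d|36:{1,2,3,4,6,9,12,18,36}  Σf=1+1+1+1+1+1+1+1+1=9
d|37:{37,1}  Σf=1+1=2
d|38:{1,2,19,38}  Σf=1+1+1+1=4
[q^39] f(39)=1,f(13)=1,f(3)=1,f(1)=1 ⇒ 4
[q^40] f(1)=1,f(2)=1,f(4)=1,f(5)=1,f(8)=1,f(10)=1,f(20)=1,f(40)=1 ⇒ 8
[q^41] f(41)=1,f(1)=1 ⇒ 2
n=42: 42·1 21·2 14·3 7·6 6·7 3·14 2·21 1·42  f→[1+1+1+1+1+1+1+1]=8
d|43:{43,1}  Σf=1+1=2
n=44: 44·1 22·2 11·4 4·11 2·22 1·44  f→[1+1+1+1+1+1]=6

9, 2, 4, 4, 8, 2, 8, 2, 6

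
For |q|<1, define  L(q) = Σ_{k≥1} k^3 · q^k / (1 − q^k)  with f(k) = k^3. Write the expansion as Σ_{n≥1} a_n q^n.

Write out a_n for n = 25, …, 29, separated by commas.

15751, 19782, 20440, 25112, 24390

d|25:{1,5,25}  Σf=1+125+15625=15751
[q^26] f(26)=17576,f(13)=2197,f(2)=8,f(1)=1 ⇒ 19782
n=27: 27·1 9·3 3·9 1·27  f→[19683+729+27+1]=20440
d|28:{28,14,7,4,2,1}  Σf=21952+2744+343+64+8+1=25112
d|29:{29,1}  Σf=24389+1=24390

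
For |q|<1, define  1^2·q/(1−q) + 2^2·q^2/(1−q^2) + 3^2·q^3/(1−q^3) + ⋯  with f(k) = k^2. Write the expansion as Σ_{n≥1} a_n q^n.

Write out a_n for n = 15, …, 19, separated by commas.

260, 341, 290, 455, 362

n=15: 1·15 3·5 5·3 15·1  f→[1+9+25+225]=260
q^16  k|16↦f(k): 1:1 2:4 4:16 8:64 16:256  a_16=341
[q^17] f(1)=1,f(17)=289 ⇒ 290
d|18:{18,9,6,3,2,1}  Σf=324+81+36+9+4+1=455
[q^19] f(1)=1,f(19)=361 ⇒ 362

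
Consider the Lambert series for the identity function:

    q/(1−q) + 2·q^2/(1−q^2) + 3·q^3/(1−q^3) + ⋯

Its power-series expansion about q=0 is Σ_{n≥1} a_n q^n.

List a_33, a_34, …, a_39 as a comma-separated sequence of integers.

48, 54, 48, 91, 38, 60, 56

n=33: 33·1 11·3 3·11 1·33  f→[33+11+3+1]=48
[q^34] f(34)=34,f(17)=17,f(2)=2,f(1)=1 ⇒ 54
[q^35] f(1)=1,f(5)=5,f(7)=7,f(35)=35 ⇒ 48
d|36:{1,2,3,4,6,9,12,18,36}  Σf=1+2+3+4+6+9+12+18+36=91
q^37  k|37↦f(k): 1:1 37:37  a_37=38
[q^38] f(1)=1,f(2)=2,f(19)=19,f(38)=38 ⇒ 60
[q^39] f(1)=1,f(3)=3,f(13)=13,f(39)=39 ⇒ 56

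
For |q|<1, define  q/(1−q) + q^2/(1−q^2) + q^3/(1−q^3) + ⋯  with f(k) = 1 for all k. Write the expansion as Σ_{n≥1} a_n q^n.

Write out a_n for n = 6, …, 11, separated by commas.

[q^6] f(1)=1,f(2)=1,f(3)=1,f(6)=1 ⇒ 4
q^7  k|7↦f(k): 1:1 7:1  a_7=2
d|8:{8,4,2,1}  Σf=1+1+1+1=4
n=9: 9·1 3·3 1·9  f→[1+1+1]=3
n=10: 1·10 2·5 5·2 10·1  f→[1+1+1+1]=4
[q^11] f(1)=1,f(11)=1 ⇒ 2

4, 2, 4, 3, 4, 2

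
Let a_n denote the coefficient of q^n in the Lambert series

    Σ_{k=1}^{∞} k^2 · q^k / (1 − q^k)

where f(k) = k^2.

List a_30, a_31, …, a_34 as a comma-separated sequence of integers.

1300, 962, 1365, 1220, 1450

[q^30] f(30)=900,f(15)=225,f(10)=100,f(6)=36,f(5)=25,f(3)=9,f(2)=4,f(1)=1 ⇒ 1300
[q^31] f(1)=1,f(31)=961 ⇒ 962
q^32  k|32↦f(k): 32:1024 16:256 8:64 4:16 2:4 1:1  a_32=1365
n=33: 33·1 11·3 3·11 1·33  f→[1089+121+9+1]=1220
d|34:{1,2,17,34}  Σf=1+4+289+1156=1450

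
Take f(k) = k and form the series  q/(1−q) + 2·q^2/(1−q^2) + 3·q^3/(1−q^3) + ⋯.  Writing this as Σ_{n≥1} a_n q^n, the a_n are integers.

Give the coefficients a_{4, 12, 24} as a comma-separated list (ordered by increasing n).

n=4: 1·4 2·2 4·1  f→[1+2+4]=7
n=12: 1·12 2·6 3·4 4·3 6·2 12·1  f→[1+2+3+4+6+12]=28
d|24:{1,2,3,4,6,8,12,24}  Σf=1+2+3+4+6+8+12+24=60

7, 28, 60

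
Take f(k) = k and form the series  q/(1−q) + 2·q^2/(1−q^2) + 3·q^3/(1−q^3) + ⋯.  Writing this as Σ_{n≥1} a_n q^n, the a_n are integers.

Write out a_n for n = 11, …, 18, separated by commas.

12, 28, 14, 24, 24, 31, 18, 39

[q^11] f(11)=11,f(1)=1 ⇒ 12
n=12: 12·1 6·2 4·3 3·4 2·6 1·12  f→[12+6+4+3+2+1]=28
[q^13] f(1)=1,f(13)=13 ⇒ 14
d|14:{1,2,7,14}  Σf=1+2+7+14=24
[q^15] f(15)=15,f(5)=5,f(3)=3,f(1)=1 ⇒ 24
q^16  k|16↦f(k): 1:1 2:2 4:4 8:8 16:16  a_16=31
d|17:{1,17}  Σf=1+17=18
n=18: 18·1 9·2 6·3 3·6 2·9 1·18  f→[18+9+6+3+2+1]=39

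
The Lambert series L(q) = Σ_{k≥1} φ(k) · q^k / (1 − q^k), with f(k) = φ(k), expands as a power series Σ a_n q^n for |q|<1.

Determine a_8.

n=8: 8·1 4·2 2·4 1·8  φ→[4+2+1+1]=8

a_8 = 8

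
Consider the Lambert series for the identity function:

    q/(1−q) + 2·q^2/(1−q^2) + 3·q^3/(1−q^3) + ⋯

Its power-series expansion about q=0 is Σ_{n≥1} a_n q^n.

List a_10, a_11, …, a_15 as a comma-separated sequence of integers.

[q^10] f(1)=1,f(2)=2,f(5)=5,f(10)=10 ⇒ 18
q^11  k|11↦f(k): 1:1 11:11  a_11=12
q^12  k|12↦f(k): 12:12 6:6 4:4 3:3 2:2 1:1  a_12=28
d|13:{1,13}  Σf=1+13=14
n=14: 1·14 2·7 7·2 14·1  f→[1+2+7+14]=24
d|15:{15,5,3,1}  Σf=15+5+3+1=24

18, 12, 28, 14, 24, 24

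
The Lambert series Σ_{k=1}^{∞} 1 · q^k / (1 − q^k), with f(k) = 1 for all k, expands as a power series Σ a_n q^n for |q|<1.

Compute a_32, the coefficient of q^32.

n=32: 32·1 16·2 8·4 4·8 2·16 1·32  f→[1+1+1+1+1+1]=6

a_32 = 6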